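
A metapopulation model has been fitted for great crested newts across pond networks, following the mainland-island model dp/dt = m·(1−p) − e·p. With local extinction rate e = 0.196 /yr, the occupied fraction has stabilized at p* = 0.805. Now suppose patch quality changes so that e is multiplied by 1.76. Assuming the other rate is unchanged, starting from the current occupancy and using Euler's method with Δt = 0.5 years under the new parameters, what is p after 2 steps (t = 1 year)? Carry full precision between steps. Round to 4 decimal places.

0.7197

Balance m(1−p*) = e·p* gives m = e·p*/(1−p*) = 0.196×0.80500/0.19500 = 0.80913.
Starting from p₀ = 0.80500; update p ← p + (dp/dt)·Δt with the new parameters.
p: 0.80500 → 0.74504  (Δp = -0.05996)
p: 0.74504 → 0.71968  (Δp = -0.02536)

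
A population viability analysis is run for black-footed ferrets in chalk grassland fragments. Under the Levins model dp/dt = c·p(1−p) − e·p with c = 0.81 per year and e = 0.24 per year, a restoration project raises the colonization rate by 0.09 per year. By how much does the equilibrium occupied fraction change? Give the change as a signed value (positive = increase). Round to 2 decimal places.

0.03

Before: p* = 1 − 0.24/0.81 = 0.7037.
After the change, c = 0.9, e = 0.24, so p* = 1 − 0.24/0.9 = 0.7333.
Δp* = 0.7333 − 0.7037 = +0.0296.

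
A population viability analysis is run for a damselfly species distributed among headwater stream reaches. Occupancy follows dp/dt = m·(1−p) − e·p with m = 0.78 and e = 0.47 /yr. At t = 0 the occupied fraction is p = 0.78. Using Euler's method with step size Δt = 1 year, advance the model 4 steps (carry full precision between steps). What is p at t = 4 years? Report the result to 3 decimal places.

Update rule: p ← p + [m·(1−p) − e·p]·Δt with Δt = 1.
p: 0.78000 → 0.58500  (Δp = -0.19500)
p: 0.58500 → 0.63375  (Δp = +0.04875)
p: 0.63375 → 0.62156  (Δp = -0.01219)
p: 0.62156 → 0.62461  (Δp = +0.00305)

0.625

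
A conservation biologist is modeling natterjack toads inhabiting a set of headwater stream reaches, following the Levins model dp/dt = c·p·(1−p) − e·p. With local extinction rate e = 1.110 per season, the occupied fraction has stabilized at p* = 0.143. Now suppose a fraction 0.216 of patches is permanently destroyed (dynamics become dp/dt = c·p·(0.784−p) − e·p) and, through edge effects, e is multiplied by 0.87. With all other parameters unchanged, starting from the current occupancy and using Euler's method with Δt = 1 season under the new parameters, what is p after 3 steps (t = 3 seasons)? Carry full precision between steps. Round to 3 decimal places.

Balance c(1−p*) = e gives c = e/(1 − 0.14300) = 1.110/0.85700 = 1.29522.
Starting from p₀ = 0.14300; update p ← p + (dp/dt)·Δt with the new parameters.
  1  |  dp/dt·Δt = -0.019372  |  p_1 = 0.123628
  2  |  dp/dt·Δt = -0.013646  |  p_2 = 0.109983
  3  |  dp/dt·Δt = -0.010196  |  p_3 = 0.099787

0.100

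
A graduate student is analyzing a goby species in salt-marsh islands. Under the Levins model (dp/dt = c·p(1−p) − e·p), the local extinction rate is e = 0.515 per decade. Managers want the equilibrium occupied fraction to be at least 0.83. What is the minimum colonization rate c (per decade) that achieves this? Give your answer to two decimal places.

3.03

p* = 1 − e/c ≥ 0.83 requires e/c ≤ 0.1700, i.e. c ≥ e/0.1700.
c_min = 0.515/0.1700 = 3.0294.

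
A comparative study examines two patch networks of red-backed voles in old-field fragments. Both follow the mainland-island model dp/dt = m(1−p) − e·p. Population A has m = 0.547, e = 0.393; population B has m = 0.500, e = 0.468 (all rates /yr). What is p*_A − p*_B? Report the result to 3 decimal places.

0.065

A: p*_A = m/(m+e) = 0.547/0.9400 = 0.5819.
B: p*_B = 0.500/0.9680 = 0.5165.
p*_A − p*_B = 0.5819 − 0.5165 = 0.0654.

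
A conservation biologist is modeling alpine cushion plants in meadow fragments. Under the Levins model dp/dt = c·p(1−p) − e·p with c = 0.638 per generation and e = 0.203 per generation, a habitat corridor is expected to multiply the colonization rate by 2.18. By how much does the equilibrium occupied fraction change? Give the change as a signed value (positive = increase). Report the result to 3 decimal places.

Before: p* = 1 − 0.203/0.638 = 0.6818.
After the change, c = 1.39084, e = 0.203, so p* = 1 − 0.203/1.39084 = 0.8540.
Δp* = 0.8540 − 0.6818 = +0.1722.

0.172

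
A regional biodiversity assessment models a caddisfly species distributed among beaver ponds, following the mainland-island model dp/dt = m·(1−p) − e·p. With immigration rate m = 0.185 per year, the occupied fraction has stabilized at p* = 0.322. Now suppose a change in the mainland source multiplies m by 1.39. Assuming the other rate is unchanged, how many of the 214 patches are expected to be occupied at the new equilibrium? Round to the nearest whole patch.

85

Balance m(1−p*) = e·p* gives e = m(1−p*)/p* = 0.185×0.67800/0.32200 = 0.38953.
New p* = m/(m+e) = 0.25715/(0.25715+0.38953) = 0.39765.
Expected occupied = 214 × 0.39765 = 85.10 ≈ 85.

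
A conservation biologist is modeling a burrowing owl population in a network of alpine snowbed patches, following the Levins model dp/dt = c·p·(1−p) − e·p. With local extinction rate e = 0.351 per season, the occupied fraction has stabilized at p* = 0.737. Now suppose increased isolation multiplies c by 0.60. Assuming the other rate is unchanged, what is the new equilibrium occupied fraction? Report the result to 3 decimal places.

0.562

Balance c(1−p*) = e gives c = e/(1 − 0.73700) = 0.351/0.26300 = 1.33460.
New p* = 1 − e/c = 1 − 0.35100/0.80076 = 0.56167.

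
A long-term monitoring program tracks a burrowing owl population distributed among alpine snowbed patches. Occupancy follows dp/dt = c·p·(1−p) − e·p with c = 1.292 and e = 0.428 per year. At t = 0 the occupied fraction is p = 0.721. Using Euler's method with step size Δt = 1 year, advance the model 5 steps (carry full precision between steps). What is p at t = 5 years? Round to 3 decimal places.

Update rule: p ← p + [c·p·(1−p) − e·p]·Δt with Δt = 1.
t = 1: p = 0.72100 + (-0.04869) = 0.67231
t = 2: p = 0.67231 + (-0.00311) = 0.66920
t = 3: p = 0.66920 + (-0.00041) = 0.66879
t = 4: p = 0.66879 + (-0.00006) = 0.66874
t = 5: p = 0.66874 + (-0.00001) = 0.66873

0.669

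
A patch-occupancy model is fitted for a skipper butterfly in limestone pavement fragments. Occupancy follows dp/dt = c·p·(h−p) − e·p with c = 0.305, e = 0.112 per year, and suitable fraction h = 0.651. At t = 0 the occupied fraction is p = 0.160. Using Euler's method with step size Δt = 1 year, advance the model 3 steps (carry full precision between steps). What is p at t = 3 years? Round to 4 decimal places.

Update rule: p ← p + [c·p·(h−p) − e·p]·Δt with Δt = 1.
t = 1: p = 0.16000 + (+0.00604) = 0.16604
t = 2: p = 0.16604 + (+0.00596) = 0.17200
t = 3: p = 0.17200 + (+0.00586) = 0.17787

0.1779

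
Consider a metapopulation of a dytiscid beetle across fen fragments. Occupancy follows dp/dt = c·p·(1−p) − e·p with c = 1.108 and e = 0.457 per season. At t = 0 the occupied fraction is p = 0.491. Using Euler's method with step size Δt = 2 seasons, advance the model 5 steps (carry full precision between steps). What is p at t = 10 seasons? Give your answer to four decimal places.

0.5876

Update rule: p ← p + [c·p·(1−p) − e·p]·Δt with Δt = 2.
p: 0.49100 → 0.59605  (Δp = +0.10505)
p: 0.59605 → 0.58482  (Δp = -0.01123)
p: 0.58482 → 0.58835  (Δp = +0.00353)
p: 0.58835 → 0.58730  (Δp = -0.00105)
p: 0.58730 → 0.58762  (Δp = +0.00032)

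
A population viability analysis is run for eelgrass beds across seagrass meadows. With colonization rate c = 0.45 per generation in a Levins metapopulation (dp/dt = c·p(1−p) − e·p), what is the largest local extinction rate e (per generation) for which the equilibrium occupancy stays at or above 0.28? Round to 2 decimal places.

1 − e/c ≥ 0.28 ⇒ e ≤ c(1 − 0.28) = 0.45 × 0.7200.
e_max = 0.3240.

0.32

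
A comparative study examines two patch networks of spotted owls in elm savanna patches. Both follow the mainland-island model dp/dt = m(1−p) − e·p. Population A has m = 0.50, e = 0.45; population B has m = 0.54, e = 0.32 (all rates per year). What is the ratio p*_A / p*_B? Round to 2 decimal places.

A: p*_A = m/(m+e) = 0.50/0.9500 = 0.5263.
B: p*_B = 0.54/0.8600 = 0.6279.
p*_A / p*_B = 0.5263/0.6279 = 0.8382.

0.84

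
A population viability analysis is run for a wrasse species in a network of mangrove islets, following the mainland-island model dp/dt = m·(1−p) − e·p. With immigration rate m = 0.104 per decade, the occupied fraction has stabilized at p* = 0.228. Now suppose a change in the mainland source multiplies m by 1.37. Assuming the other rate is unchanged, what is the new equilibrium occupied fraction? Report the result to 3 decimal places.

Balance m(1−p*) = e·p* gives e = m(1−p*)/p* = 0.104×0.77200/0.22800 = 0.35214.
New p* = m/(m+e) = 0.14248/(0.14248+0.35214) = 0.28806.

0.288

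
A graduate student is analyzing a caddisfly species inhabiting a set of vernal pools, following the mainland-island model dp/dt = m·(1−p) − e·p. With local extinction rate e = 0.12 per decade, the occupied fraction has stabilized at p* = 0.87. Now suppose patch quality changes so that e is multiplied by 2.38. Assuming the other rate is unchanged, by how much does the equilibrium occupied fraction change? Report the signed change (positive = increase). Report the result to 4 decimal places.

-0.1323

Balance m(1−p*) = e·p* gives m = e·p*/(1−p*) = 0.12×0.87000/0.13000 = 0.80308.
New p* = m/(m+e) = 0.80308/(0.80308+0.28560) = 0.73766.
Δp* = 0.73766 − 0.87000 = -0.13234.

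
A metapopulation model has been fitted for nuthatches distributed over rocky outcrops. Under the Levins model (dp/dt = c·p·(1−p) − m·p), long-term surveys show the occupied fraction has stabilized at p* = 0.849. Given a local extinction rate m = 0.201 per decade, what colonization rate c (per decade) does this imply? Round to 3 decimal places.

1.331

At equilibrium c(1−p*) = m, so c = m/(1−p*).
c = 0.201/(1 − 0.849) = 0.201/0.1510 = 1.3311.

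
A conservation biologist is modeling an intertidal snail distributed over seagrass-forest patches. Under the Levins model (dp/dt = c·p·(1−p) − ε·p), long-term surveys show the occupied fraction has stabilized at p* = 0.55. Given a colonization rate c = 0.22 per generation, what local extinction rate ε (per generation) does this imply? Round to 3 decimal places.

0.099

At equilibrium c(1−p*) = ε.
ε = 0.22 × (1 − 0.55) = 0.22 × 0.4500 = 0.0990.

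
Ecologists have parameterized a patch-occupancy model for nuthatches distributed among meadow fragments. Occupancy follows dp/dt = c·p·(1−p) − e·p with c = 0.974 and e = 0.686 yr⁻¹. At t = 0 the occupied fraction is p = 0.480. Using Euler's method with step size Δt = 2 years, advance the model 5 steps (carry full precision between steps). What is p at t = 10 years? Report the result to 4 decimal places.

Update rule: p ← p + [c·p·(1−p) − e·p]·Δt with Δt = 2.
  1  |  dp/dt·Δt = -0.172339  |  p_1 = 0.307661
  2  |  dp/dt·Δt = -0.007176  |  p_2 = 0.300485
  3  |  dp/dt·Δt = -0.002808  |  p_3 = 0.297677
  4  |  dp/dt·Δt = -0.001153  |  p_4 = 0.296524
  5  |  dp/dt·Δt = -0.000483  |  p_5 = 0.296041

0.2960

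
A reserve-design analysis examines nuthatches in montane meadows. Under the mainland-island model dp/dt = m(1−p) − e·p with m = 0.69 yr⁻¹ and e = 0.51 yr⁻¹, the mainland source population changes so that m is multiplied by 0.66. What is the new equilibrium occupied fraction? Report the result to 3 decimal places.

Before: p* = 0.69/(0.69+0.51) = 0.5750.
After: m = 0.4554, e = 0.51; p* = 0.4554/0.9654 = 0.4717.

0.472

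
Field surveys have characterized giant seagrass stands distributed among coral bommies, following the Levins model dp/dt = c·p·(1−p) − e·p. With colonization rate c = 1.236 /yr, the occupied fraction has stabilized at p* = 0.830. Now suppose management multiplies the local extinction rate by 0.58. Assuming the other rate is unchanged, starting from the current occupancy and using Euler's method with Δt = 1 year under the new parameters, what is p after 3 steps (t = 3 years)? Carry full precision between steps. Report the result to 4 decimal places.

0.9014

Balance c(1−p*) = e gives e = 1.236×(1 − 0.83000) = 0.21012.
Starting from p₀ = 0.83000; update p ← p + (dp/dt)·Δt with the new parameters.
  1  |  dp/dt·Δt = +0.073248  |  p_1 = 0.903248
  2  |  dp/dt·Δt = -0.002063  |  p_2 = 0.901185
  3  |  dp/dt·Δt = +0.000240  |  p_3 = 0.901424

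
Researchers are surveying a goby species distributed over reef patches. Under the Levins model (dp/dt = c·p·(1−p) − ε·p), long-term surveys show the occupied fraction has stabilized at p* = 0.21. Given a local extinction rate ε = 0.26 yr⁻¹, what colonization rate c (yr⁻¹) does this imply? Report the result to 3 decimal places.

0.329

At equilibrium c(1−p*) = ε, so c = ε/(1−p*).
c = 0.26/(1 − 0.21) = 0.26/0.7900 = 0.3291.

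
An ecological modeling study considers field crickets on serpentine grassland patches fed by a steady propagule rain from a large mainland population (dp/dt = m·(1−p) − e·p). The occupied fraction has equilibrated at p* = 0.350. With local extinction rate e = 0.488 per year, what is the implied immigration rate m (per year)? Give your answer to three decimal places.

At equilibrium m(1−p*) = e·p*, so m = e·p*/(1−p*).
m = 0.488 × 0.350 / 0.6500 = 0.1708/0.6500 = 0.2628.

0.263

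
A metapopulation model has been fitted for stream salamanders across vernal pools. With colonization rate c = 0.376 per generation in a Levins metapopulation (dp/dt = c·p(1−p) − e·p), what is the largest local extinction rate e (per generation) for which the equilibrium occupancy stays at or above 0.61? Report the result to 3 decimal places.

1 − e/c ≥ 0.61 ⇒ e ≤ c(1 − 0.61) = 0.376 × 0.3900.
e_max = 0.1466.

0.147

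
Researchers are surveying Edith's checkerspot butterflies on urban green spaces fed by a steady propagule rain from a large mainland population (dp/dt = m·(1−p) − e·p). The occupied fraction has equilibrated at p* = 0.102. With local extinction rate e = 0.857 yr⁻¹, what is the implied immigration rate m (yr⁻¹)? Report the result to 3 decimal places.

0.097

At equilibrium m(1−p*) = e·p*, so m = e·p*/(1−p*).
m = 0.857 × 0.102 / 0.8980 = 0.0874/0.8980 = 0.0973.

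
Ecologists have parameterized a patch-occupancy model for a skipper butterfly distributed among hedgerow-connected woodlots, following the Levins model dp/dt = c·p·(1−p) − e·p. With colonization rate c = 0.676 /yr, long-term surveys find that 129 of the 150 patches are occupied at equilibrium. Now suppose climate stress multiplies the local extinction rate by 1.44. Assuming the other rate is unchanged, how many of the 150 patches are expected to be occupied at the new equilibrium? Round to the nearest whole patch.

Observed p* = 129/150 = 0.86000.
Balance c(1−p*) = e gives e = 0.676×(1 − 0.86000) = 0.09464.
New p* = 1 − e/c = 1 − 0.13628/0.67600 = 0.79840.
Expected occupied = 150 × 0.79840 = 119.76 ≈ 120.

120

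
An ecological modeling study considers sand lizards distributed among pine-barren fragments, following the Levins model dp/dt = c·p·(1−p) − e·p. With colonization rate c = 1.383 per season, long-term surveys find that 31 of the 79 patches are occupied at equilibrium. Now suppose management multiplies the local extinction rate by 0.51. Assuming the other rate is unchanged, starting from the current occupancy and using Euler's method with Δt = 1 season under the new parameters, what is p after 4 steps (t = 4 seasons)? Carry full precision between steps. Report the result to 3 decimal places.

0.690

Observed p* = 31/79 = 0.39241.
Balance c(1−p*) = e gives e = 1.383×(1 − 0.39241) = 0.84030.
Starting from p₀ = 0.39241; update p ← p + (dp/dt)·Δt with the new parameters.
step 1: Δp = +0.16157, p = 0.55398
step 2: Δp = +0.10431, p = 0.65829
step 3: Δp = +0.02899, p = 0.68727
step 4: Δp = +0.00271, p = 0.68999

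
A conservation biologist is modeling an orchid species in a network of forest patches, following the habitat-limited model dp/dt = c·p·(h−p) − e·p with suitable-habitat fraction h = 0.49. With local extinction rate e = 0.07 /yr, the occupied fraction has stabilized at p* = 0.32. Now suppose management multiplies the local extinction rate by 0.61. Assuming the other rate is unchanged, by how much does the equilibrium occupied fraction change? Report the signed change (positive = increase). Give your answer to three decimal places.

0.066

Balance c(h−p*) = e gives c = e/(0.49 − 0.32000) = 0.07/0.17000 = 0.41176.
New p* = 0.49 − e/c = 0.49 − 0.04270/0.41176 = 0.38630.
Δp* = 0.38630 − 0.32000 = +0.06630.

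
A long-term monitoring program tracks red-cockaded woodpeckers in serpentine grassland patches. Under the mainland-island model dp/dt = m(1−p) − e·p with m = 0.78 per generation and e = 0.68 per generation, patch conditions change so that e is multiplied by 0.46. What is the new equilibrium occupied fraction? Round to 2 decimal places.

Before: p* = 0.78/(0.78+0.68) = 0.5342.
After: m = 0.78, e = 0.3128; p* = 0.78/1.0928 = 0.7138.

0.71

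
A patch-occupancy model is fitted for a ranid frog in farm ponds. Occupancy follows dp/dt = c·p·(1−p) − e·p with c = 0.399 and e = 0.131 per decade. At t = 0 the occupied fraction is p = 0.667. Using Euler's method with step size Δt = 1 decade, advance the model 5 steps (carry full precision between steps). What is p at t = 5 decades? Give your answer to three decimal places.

Update rule: p ← p + [c·p·(1−p) − e·p]·Δt with Δt = 1.
  1  |  dp/dt·Δt = +0.001245  |  p_1 = 0.668245
  2  |  dp/dt·Δt = +0.000916  |  p_2 = 0.669161
  3  |  dp/dt·Δt = +0.000672  |  p_3 = 0.669833
  4  |  dp/dt·Δt = +0.000493  |  p_4 = 0.670327
  5  |  dp/dt·Δt = +0.000362  |  p_5 = 0.670688

0.671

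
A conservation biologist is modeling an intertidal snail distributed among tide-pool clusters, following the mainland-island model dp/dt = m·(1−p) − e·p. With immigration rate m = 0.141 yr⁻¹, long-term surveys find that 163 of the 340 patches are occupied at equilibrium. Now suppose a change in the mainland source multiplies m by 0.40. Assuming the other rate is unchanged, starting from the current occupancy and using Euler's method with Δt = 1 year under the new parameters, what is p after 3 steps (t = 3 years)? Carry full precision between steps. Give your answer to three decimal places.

0.373

Observed p* = 163/340 = 0.47941.
Balance m(1−p*) = e·p* gives e = m(1−p*)/p* = 0.141×0.52059/0.47941 = 0.15311.
Starting from p₀ = 0.47941; update p ← p + (dp/dt)·Δt with the new parameters.
t = 1: p = 0.47941 + (-0.04404) = 0.43537
t = 2: p = 0.43537 + (-0.03481) = 0.40056
t = 3: p = 0.40056 + (-0.02752) = 0.37303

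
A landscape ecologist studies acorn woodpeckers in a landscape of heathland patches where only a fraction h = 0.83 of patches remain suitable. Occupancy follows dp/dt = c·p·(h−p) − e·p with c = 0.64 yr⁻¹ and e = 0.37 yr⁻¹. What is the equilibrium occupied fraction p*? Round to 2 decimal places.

Setting dp/dt = 0 and dividing by p* gives c·(h−p*) = e.
So p* = h − e/c = 0.83 − 0.37/0.64 = 0.83 − 0.5781 = 0.2519.

0.25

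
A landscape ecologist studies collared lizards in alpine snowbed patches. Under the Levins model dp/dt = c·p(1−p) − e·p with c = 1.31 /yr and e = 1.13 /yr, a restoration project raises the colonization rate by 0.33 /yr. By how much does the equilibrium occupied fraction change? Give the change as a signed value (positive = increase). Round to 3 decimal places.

Before: p* = 1 − 1.13/1.31 = 0.1374.
After the change, c = 1.64, e = 1.13, so p* = 1 − 1.13/1.64 = 0.3110.
Δp* = 0.3110 − 0.1374 = +0.1736.

0.174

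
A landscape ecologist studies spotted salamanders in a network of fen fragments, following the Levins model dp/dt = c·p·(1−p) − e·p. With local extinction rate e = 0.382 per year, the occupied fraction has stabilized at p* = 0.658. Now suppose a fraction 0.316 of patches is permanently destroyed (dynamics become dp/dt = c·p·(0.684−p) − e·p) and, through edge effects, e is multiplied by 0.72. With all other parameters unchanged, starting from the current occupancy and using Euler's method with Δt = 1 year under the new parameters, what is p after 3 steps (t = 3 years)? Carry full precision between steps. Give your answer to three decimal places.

0.450

Balance c(1−p*) = e gives c = e/(1 − 0.65800) = 0.382/0.34200 = 1.11696.
Starting from p₀ = 0.65800; update p ← p + (dp/dt)·Δt with the new parameters.
  1  |  dp/dt·Δt = -0.161867  |  p_1 = 0.496133
  2  |  dp/dt·Δt = -0.032348  |  p_2 = 0.463785
  3  |  dp/dt·Δt = -0.013482  |  p_3 = 0.450303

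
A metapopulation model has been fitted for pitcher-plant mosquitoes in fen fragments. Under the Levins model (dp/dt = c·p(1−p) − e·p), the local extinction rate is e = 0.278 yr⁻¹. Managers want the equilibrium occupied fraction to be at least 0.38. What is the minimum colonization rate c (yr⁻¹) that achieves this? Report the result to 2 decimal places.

0.45

p* = 1 − e/c ≥ 0.38 requires e/c ≤ 0.6200, i.e. c ≥ e/0.6200.
c_min = 0.278/0.6200 = 0.4484.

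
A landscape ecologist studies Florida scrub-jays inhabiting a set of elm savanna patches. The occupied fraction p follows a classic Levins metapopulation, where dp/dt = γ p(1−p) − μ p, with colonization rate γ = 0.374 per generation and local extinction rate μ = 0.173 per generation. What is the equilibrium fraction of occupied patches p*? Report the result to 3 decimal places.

Setting dp/dt = 0 and dividing through by p* gives γ·(1−p*) = μ.
So p* = 1 − μ/γ = 1 − 0.173/0.374 = 1 − 0.4626 = 0.5374.

0.537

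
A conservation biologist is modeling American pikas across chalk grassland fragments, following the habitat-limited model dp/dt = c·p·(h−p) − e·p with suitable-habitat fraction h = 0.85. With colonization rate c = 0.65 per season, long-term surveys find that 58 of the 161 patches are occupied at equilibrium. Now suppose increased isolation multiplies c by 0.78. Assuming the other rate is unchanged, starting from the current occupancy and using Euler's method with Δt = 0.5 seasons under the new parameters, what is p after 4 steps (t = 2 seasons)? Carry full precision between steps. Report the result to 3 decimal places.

0.318

Observed p* = 58/161 = 0.36025.
Balance c(h−p*) = e gives e = 0.65×(0.85 − 0.36025) = 0.31834.
Starting from p₀ = 0.36025; update p ← p + (dp/dt)·Δt with the new parameters.
t = 0.5: p = 0.36025 + (-0.01261) = 0.34763
t = 1: p = 0.34763 + (-0.01106) = 0.33657
t = 1.5: p = 0.33657 + (-0.00977) = 0.32681
t = 2: p = 0.32681 + (-0.00867) = 0.31813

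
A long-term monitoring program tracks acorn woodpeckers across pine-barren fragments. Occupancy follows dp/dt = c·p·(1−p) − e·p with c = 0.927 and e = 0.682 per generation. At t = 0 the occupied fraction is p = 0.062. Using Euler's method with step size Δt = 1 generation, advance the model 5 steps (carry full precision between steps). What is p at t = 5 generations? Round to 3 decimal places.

Update rule: p ← p + [c·p·(1−p) − e·p]·Δt with Δt = 1.
step 1: Δp = +0.01163, p = 0.07363
step 2: Δp = +0.01301, p = 0.08664
step 3: Δp = +0.01427, p = 0.10091
step 4: Δp = +0.01528, p = 0.11619
step 5: Δp = +0.01595, p = 0.13214

0.132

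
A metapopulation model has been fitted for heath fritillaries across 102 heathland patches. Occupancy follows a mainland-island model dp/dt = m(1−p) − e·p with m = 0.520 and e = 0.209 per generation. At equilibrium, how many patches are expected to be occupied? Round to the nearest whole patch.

p* = m/(m+e) = 0.520/0.7290 = 0.7133.
Expected occupied patches = N × p* = 102 × 0.7133 = 72.76 ≈ 73.

73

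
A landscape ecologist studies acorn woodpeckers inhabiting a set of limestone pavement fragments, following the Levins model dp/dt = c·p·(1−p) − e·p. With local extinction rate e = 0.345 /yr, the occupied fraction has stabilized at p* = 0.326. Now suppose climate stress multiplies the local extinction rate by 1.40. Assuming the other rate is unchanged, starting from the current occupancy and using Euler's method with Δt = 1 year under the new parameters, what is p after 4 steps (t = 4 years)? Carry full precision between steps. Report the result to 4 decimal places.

0.2050

Balance c(1−p*) = e gives c = e/(1 − 0.32600) = 0.345/0.67400 = 0.51187.
Starting from p₀ = 0.32600; update p ← p + (dp/dt)·Δt with the new parameters.
  1  |  dp/dt·Δt = -0.044988  |  p_1 = 0.281012
  2  |  dp/dt·Δt = -0.032309  |  p_2 = 0.248703
  3  |  dp/dt·Δt = -0.024481  |  p_3 = 0.224223
  4  |  dp/dt·Δt = -0.019261  |  p_4 = 0.204961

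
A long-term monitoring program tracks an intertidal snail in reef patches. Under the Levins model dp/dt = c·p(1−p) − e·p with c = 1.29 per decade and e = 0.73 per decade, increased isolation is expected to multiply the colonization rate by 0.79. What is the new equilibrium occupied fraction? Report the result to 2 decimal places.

0.28

Before: p* = 1 − 0.73/1.29 = 0.4341.
After the change, c = 1.0191, e = 0.73, so p* = 1 − 0.73/1.0191 = 0.2837.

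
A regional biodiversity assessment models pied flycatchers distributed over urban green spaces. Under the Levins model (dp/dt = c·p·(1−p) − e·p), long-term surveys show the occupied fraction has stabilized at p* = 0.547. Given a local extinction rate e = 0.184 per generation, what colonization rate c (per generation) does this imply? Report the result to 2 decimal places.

At equilibrium c(1−p*) = e, so c = e/(1−p*).
c = 0.184/(1 − 0.547) = 0.184/0.4530 = 0.4062.

0.41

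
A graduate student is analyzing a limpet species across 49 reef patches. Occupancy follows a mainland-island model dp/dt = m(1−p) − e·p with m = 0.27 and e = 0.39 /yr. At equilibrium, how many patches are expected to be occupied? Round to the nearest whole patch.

p* = m/(m+e) = 0.27/0.6600 = 0.4091.
Expected occupied patches = N × p* = 49 × 0.4091 = 20.05 ≈ 20.

20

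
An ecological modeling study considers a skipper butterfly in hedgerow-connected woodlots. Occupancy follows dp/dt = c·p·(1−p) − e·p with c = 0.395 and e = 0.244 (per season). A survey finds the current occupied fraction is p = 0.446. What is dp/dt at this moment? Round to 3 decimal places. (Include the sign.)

-0.011

Colonization term: c·p·(1−p) = 0.395×0.446×0.5540 = 0.09760.
Extinction term: e·p = 0.10882.
dp/dt = 0.09760 − 0.10882 = -0.01123.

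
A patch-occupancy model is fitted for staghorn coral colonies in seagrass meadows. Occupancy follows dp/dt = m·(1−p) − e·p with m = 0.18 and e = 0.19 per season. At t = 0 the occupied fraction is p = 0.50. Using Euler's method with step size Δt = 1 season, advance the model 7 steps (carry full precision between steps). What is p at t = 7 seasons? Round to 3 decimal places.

Update rule: p ← p + [m·(1−p) − e·p]·Δt with Δt = 1.
  1  |  dp/dt·Δt = -0.005000  |  p_1 = 0.495000
  2  |  dp/dt·Δt = -0.003150  |  p_2 = 0.491850
  3  |  dp/dt·Δt = -0.001985  |  p_3 = 0.489866
  4  |  dp/dt·Δt = -0.001250  |  p_4 = 0.488615
  5  |  dp/dt·Δt = -0.000788  |  p_5 = 0.487828
  6  |  dp/dt·Δt = -0.000496  |  p_6 = 0.487331
  7  |  dp/dt·Δt = -0.000313  |  p_7 = 0.487019

0.487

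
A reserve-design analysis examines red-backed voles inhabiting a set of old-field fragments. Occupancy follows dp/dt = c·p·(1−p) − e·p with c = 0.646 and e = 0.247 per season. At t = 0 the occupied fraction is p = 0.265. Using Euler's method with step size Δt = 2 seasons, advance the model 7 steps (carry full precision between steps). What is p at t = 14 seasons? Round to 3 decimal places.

Update rule: p ← p + [c·p·(1−p) − e·p]·Δt with Δt = 2.
p: 0.26500 → 0.38574  (Δp = +0.12074)
p: 0.38574 → 0.50132  (Δp = +0.11558)
p: 0.50132 → 0.57666  (Δp = +0.07535)
p: 0.57666 → 0.60720  (Δp = +0.03053)
p: 0.60720 → 0.61540  (Δp = +0.00820)
p: 0.61540 → 0.61719  (Δp = +0.00179)
p: 0.61719 → 0.61755  (Δp = +0.00037)

0.618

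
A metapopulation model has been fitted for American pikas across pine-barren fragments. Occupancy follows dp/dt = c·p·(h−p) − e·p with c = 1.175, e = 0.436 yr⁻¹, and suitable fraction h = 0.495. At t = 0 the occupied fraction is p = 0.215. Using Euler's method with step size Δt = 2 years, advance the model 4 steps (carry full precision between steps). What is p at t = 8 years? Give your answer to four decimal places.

Update rule: p ← p + [c·p·(h−p) − e·p]·Δt with Δt = 2.
  1  |  dp/dt·Δt = -0.046010  |  p_1 = 0.168990
  2  |  dp/dt·Δt = -0.017892  |  p_2 = 0.151098
  3  |  dp/dt·Δt = -0.009645  |  p_3 = 0.141453
  4  |  dp/dt·Δt = -0.005823  |  p_4 = 0.135630

0.1356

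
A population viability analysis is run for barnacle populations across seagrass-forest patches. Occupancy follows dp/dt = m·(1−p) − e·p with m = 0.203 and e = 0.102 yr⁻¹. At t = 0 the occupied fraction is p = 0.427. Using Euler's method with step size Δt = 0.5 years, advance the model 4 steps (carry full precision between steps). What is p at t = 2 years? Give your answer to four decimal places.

0.5425

Update rule: p ← p + [m·(1−p) − e·p]·Δt with Δt = 0.5.
  1  |  dp/dt·Δt = +0.036382  |  p_1 = 0.463382
  2  |  dp/dt·Δt = +0.030834  |  p_2 = 0.494217
  3  |  dp/dt·Δt = +0.026132  |  p_3 = 0.520349
  4  |  dp/dt·Δt = +0.022147  |  p_4 = 0.542495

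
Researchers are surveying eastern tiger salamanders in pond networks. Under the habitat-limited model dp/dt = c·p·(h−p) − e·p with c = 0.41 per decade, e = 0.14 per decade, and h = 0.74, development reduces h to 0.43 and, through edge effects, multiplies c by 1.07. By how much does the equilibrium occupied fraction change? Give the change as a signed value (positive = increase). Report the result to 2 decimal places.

Before: p* = h − e/c = 0.74 − 0.14/0.41 = 0.74 − 0.3415 = 0.3985.
After: c = 0.4387, e = 0.14, h = 0.43; p* = 0.43 − 0.14/0.4387 = 0.1109.
Δp* = 0.1109 − 0.3985 = -0.2877.

-0.29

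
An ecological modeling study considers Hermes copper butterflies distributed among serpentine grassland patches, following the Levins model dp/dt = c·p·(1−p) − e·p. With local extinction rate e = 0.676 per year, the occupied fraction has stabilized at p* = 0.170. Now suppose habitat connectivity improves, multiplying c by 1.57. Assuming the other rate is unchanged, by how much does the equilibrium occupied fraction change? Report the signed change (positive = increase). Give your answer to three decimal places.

Balance c(1−p*) = e gives c = e/(1 − 0.17000) = 0.676/0.83000 = 0.81446.
New p* = 1 − e/c = 1 − 0.67600/1.27870 = 0.47134.
Δp* = 0.47134 − 0.17000 = +0.30134.

0.301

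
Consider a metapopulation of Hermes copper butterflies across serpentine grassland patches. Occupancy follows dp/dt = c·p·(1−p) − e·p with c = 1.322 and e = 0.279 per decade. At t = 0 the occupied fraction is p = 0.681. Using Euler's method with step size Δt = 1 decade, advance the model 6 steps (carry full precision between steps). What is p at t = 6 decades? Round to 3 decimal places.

0.789

Update rule: p ← p + [c·p·(1−p) − e·p]·Δt with Δt = 1.
step 1: Δp = +0.09719, p = 0.77819
step 2: Δp = +0.01107, p = 0.78927
step 3: Δp = -0.00032, p = 0.78894
step 4: Δp = +0.00001, p = 0.78896
step 5: Δp = -0.00000, p = 0.78896
step 6: Δp = +0.00000, p = 0.78896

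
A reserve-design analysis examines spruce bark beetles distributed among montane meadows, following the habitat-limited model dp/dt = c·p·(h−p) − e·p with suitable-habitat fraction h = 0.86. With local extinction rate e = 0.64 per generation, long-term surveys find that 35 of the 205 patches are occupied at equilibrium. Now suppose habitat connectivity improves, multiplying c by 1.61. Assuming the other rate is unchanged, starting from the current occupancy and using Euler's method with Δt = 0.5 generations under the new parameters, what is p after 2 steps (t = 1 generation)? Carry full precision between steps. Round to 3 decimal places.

Observed p* = 35/205 = 0.17073.
Balance c(h−p*) = e gives c = e/(0.86 − 0.17073) = 0.64/0.68927 = 0.92852.
Starting from p₀ = 0.17073; update p ← p + (dp/dt)·Δt with the new parameters.
step 1: Δp = +0.03333, p = 0.20406
step 2: Δp = +0.03475, p = 0.23881

0.239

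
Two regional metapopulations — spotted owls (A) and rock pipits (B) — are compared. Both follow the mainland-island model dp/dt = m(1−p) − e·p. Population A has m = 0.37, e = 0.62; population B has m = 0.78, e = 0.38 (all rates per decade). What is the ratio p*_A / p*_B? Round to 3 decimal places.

0.556

A: p*_A = m/(m+e) = 0.37/0.9900 = 0.3737.
B: p*_B = 0.78/1.1600 = 0.6724.
p*_A / p*_B = 0.3737/0.6724 = 0.5558.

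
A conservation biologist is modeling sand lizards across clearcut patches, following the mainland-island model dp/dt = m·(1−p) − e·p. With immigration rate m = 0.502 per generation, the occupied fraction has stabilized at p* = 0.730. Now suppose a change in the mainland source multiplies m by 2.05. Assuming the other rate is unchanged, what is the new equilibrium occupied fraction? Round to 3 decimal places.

0.847

Balance m(1−p*) = e·p* gives e = m(1−p*)/p* = 0.502×0.27000/0.73000 = 0.18567.
New p* = m/(m+e) = 1.02910/(1.02910+0.18567) = 0.84716.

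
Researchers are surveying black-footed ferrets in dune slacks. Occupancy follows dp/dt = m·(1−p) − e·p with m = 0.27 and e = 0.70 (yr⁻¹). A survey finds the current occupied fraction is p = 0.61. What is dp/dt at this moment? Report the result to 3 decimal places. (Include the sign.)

-0.322

Colonization term: m·(1−p) = 0.27×0.3900 = 0.10530.
Extinction term: e·p = 0.42700.
dp/dt = 0.10530 − 0.42700 = -0.32170.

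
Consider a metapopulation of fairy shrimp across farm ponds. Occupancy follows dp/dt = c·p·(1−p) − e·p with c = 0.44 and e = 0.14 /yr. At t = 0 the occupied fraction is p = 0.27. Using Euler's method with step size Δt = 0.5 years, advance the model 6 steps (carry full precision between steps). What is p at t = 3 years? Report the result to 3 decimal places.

Update rule: p ← p + [c·p·(1−p) − e·p]·Δt with Δt = 0.5.
step 1: Δp = +0.02446, p = 0.29446
step 2: Δp = +0.02509, p = 0.31956
step 3: Δp = +0.02547, p = 0.34502
step 4: Δp = +0.02556, p = 0.37059
step 5: Δp = +0.02537, p = 0.39596
step 6: Δp = +0.02490, p = 0.42086

0.421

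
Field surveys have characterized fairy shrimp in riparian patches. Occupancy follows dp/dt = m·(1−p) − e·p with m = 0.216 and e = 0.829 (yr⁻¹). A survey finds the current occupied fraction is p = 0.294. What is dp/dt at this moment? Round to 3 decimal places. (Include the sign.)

-0.091

Colonization term: m·(1−p) = 0.216×0.7060 = 0.15250.
Extinction term: e·p = 0.24373.
dp/dt = 0.15250 − 0.24373 = -0.09123.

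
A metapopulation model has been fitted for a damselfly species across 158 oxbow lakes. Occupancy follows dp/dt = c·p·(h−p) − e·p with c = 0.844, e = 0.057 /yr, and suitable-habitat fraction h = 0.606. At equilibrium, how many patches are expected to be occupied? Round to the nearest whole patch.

p* = h − e/c = 0.606 − 0.0675 = 0.5385.
Expected occupied patches = N × p* = 158 × 0.5385 = 85.08 ≈ 85.

85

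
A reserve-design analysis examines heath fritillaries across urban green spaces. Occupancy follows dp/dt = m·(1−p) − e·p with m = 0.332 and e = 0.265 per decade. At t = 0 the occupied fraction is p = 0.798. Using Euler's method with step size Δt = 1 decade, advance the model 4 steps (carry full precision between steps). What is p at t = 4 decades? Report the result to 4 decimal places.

Update rule: p ← p + [m·(1−p) − e·p]·Δt with Δt = 1.
t = 1: p = 0.79800 + (-0.14441) = 0.65359
t = 2: p = 0.65359 + (-0.05820) = 0.59540
t = 3: p = 0.59540 + (-0.02345) = 0.57195
t = 4: p = 0.57195 + (-0.00945) = 0.56249

0.5625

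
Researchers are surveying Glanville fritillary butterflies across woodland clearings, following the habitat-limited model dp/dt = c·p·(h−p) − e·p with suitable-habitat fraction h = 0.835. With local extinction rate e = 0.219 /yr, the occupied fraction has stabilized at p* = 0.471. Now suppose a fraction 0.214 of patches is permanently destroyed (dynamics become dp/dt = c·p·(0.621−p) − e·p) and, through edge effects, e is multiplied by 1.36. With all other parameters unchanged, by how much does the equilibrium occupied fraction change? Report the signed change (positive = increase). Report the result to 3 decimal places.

Balance c(h−p*) = e gives c = e/(0.835 − 0.47100) = 0.219/0.36400 = 0.60165.
New p* = 0.621 − e/c = 0.621 − 0.29784/0.60165 = 0.12596.
Δp* = 0.12596 − 0.47100 = -0.34504.

-0.345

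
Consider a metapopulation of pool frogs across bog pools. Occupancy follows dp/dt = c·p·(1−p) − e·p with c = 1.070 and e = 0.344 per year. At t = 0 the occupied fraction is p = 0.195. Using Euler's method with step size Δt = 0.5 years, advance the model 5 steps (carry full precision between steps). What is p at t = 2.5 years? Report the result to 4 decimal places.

0.4821

Update rule: p ← p + [c·p·(1−p) − e·p]·Δt with Δt = 0.5.
step 1: Δp = +0.05044, p = 0.24544
step 2: Δp = +0.05687, p = 0.30231
step 3: Δp = +0.06084, p = 0.36315
step 4: Δp = +0.06127, p = 0.42442
step 5: Δp = +0.05769, p = 0.48211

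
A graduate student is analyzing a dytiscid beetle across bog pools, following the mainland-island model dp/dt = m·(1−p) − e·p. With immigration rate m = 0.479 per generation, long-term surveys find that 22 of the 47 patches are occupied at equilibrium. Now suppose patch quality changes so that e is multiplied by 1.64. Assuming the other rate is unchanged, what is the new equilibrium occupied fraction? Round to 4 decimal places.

0.3492

Observed p* = 22/47 = 0.46809.
Balance m(1−p*) = e·p* gives e = m(1−p*)/p* = 0.479×0.53191/0.46809 = 0.54431.
New p* = m/(m+e) = 0.47900/(0.47900+0.89267) = 0.34921.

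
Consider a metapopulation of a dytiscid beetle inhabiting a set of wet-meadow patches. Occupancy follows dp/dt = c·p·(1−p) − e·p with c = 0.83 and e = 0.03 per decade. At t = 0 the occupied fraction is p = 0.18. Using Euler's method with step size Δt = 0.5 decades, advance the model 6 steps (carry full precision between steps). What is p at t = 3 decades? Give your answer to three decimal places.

Update rule: p ← p + [c·p·(1−p) − e·p]·Δt with Δt = 0.5.
step 1: Δp = +0.05855, p = 0.23855
step 2: Δp = +0.07180, p = 0.31036
step 3: Δp = +0.08417, p = 0.39453
step 4: Δp = +0.09322, p = 0.48774
step 5: Δp = +0.09637, p = 0.58412
step 6: Δp = +0.09205, p = 0.67617

0.676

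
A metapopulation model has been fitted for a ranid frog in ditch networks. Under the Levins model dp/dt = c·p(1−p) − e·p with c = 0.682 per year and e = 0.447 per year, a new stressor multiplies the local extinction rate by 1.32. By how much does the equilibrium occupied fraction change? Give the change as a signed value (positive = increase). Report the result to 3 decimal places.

-0.210

Before: p* = 1 − 0.447/0.682 = 0.3446.
After the change, c = 0.682, e = 0.59004, so p* = 1 − 0.59004/0.682 = 0.1348.
Δp* = 0.1348 − 0.3446 = -0.2097.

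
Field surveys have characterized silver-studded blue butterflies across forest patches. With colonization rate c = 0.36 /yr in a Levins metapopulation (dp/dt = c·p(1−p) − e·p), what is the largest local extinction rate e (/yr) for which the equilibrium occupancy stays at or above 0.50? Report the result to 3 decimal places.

0.180

1 − e/c ≥ 0.50 ⇒ e ≤ c(1 − 0.50) = 0.36 × 0.5000.
e_max = 0.1800.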